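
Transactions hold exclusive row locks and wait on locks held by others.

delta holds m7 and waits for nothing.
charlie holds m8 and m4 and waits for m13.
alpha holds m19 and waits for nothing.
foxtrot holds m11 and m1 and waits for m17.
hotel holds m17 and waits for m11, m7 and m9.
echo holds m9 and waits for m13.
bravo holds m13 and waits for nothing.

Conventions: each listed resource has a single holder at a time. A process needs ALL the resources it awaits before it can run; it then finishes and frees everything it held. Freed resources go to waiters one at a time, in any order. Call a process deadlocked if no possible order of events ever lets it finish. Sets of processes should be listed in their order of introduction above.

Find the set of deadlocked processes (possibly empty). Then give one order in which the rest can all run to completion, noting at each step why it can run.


Deadlocked: foxtrot and hotel.
Key observation: along foxtrot -> hotel -> foxtrot, each member waits on what the next one holds — a deadlock; no other process is dragged down with it.
One completion order for the rest: bravo, delta, alpha, charlie, echo.
Walking it through:
  run bravo (it waits on nothing); releases m13
  run delta (it waits on nothing); releases m7
  run alpha (it waits on nothing); releases m19
  run charlie (all its waits — m13 — are resolved); releases m8 and m4
  run echo (all its waits — m13 — are resolved); releases m9


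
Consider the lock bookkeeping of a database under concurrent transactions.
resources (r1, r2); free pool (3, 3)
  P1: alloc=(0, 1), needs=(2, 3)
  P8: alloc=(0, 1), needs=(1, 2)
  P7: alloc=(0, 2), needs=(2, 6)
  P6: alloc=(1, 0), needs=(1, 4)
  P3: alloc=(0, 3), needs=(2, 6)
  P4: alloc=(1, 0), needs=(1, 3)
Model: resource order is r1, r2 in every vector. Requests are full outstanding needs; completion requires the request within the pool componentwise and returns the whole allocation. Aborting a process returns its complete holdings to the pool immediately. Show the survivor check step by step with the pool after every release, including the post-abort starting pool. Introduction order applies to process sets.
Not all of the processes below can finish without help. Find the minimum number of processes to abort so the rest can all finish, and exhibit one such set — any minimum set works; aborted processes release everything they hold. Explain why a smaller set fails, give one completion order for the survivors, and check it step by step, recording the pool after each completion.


The answer: abort P3.
Key observation: the deadlocked P7 becomes finishable only because P3 released (0, 3); it completes at step 5 below.
Why nothing smaller works: aborting no one leaves the state deadlocked as given.
Survivors finish in the order: P8, P1, P6, P4, P7. Verifying each step (pool after the aborts first):
  pool = (3, 6)
  run P8 (needs (1, 2), free (3, 6)); after release of (0, 1) the pool is (3, 7)
  run P1 (needs (2, 3), free (3, 7)); after release of (0, 1) the pool is (3, 8)
  run P6 (needs (1, 4), free (3, 8)); after release of (1, 0) the pool is (4, 8)
  run P4 (needs (1, 3), free (4, 8)); after release of (1, 0) the pool is (5, 8)
  run P7 (needs (2, 6), free (5, 8)); after release of (0, 2) the pool is (5, 10)


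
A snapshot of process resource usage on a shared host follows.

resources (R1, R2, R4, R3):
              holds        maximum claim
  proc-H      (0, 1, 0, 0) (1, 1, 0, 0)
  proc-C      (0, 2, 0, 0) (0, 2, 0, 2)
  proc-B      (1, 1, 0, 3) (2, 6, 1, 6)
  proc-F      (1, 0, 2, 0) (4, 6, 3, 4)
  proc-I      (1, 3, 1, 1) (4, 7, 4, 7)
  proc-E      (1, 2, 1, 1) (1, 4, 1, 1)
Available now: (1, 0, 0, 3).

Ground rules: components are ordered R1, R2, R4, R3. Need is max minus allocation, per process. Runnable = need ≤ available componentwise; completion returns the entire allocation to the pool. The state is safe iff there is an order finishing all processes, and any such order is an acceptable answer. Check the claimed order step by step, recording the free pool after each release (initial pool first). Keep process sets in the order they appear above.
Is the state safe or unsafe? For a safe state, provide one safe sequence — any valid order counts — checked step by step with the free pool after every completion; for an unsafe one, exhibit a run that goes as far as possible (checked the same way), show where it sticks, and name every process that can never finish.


The state is SAFE; one workable sequence: proc-H, proc-C, proc-E, proc-B, proc-F, proc-I.
Key observation: the order's first zero-slack moment is proc-H ((1, 0, 0, 0) needed, (1, 0, 0, 3) free — a requested resource with nothing to spare).
Check, step by step:
  pool = (1, 0, 0, 3)
  proc-H: need (1, 0, 0, 0) fits (1, 0, 0, 3); releases (0, 1, 0, 0), pool now (1, 1, 0, 3)
  proc-C: need (0, 0, 0, 2) fits (1, 1, 0, 3); releases (0, 2, 0, 0), pool now (1, 3, 0, 3)
  proc-E: need (0, 2, 0, 0) fits (1, 3, 0, 3); releases (1, 2, 1, 1), pool now (2, 5, 1, 4)
  proc-B: need (1, 5, 1, 3) fits (2, 5, 1, 4); releases (1, 1, 0, 3), pool now (3, 6, 1, 7)
  proc-F: need (3, 6, 1, 4) fits (3, 6, 1, 7); releases (1, 0, 2, 0), pool now (4, 6, 3, 7)
  proc-I: need (3, 4, 3, 6) fits (4, 6, 3, 7); releases (1, 3, 1, 1), pool now (5, 9, 4, 8)


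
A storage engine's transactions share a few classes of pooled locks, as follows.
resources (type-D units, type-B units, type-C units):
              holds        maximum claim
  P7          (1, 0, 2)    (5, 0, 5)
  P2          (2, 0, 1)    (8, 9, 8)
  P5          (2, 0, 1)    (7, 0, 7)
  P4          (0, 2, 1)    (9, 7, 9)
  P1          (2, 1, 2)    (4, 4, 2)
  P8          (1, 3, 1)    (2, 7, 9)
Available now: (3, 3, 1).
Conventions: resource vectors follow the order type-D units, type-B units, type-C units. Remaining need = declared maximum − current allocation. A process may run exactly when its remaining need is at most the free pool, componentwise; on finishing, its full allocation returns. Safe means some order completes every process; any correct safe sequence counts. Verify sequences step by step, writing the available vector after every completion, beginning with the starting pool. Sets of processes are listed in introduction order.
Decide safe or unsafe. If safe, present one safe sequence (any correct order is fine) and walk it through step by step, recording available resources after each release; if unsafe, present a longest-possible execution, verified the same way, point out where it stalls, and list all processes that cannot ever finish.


The state is UNSAFE.
Key observation: the wall is type-C units: completing P1, P7 brings the pool only to (6, 4, 5), and all the rest need more.
Going as far as possible: P1, P7; after that, nothing fits. Verifying each step:
  pool = (3, 3, 1)
  P1: need (2, 3, 0) fits (3, 3, 1); releases (2, 1, 2), pool now (5, 4, 3)
  P7: need (4, 0, 3) fits (5, 4, 3); releases (1, 0, 2), pool now (6, 4, 5)
  P2 cannot run: need (6, 9, 7) vs free (6, 4, 5) (insufficient type-B units and type-C units)
  P5 cannot run: need (5, 0, 6) vs free (6, 4, 5) (insufficient type-C units)
  P4 cannot run: need (9, 5, 8) vs free (6, 4, 5) (insufficient type-D units, type-B units and type-C units)
  P8 cannot run: need (1, 4, 8) vs free (6, 4, 5) (insufficient type-C units)
Processes that can never finish: P2, P5, P4 and P8.


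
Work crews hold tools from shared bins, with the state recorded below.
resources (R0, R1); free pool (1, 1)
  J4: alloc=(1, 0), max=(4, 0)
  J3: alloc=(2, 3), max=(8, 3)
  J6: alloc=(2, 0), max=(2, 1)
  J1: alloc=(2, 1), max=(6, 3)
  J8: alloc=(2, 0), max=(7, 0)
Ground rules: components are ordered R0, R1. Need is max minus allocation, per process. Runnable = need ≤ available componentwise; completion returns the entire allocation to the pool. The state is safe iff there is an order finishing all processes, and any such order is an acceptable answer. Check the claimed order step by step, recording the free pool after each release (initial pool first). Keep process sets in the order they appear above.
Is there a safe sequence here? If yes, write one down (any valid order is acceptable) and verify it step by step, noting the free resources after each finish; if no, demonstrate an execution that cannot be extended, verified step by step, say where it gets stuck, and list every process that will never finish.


The state is UNSAFE.
Key observation: after J6, J4 the pool peaks at (4, 1), and each blocked process is short somewhere: J3 on R0; J1 on R1; J8 on R0.
The run J6, J4 cannot be extended any further. Walking it through:
  pool = (1, 1)
  run J6 (needs (0, 1), free (1, 1)); after release of (2, 0) the pool is (3, 1)
  run J4 (needs (3, 0), free (3, 1)); after release of (1, 0) the pool is (4, 1)
  J3 cannot run: need (6, 0) vs free (4, 1) (insufficient R0)
  J1 cannot run: need (4, 2) vs free (4, 1) (insufficient R1)
  J8 cannot run: need (5, 0) vs free (4, 1) (insufficient R0)
Permanently blocked: J3, J1 and J8.


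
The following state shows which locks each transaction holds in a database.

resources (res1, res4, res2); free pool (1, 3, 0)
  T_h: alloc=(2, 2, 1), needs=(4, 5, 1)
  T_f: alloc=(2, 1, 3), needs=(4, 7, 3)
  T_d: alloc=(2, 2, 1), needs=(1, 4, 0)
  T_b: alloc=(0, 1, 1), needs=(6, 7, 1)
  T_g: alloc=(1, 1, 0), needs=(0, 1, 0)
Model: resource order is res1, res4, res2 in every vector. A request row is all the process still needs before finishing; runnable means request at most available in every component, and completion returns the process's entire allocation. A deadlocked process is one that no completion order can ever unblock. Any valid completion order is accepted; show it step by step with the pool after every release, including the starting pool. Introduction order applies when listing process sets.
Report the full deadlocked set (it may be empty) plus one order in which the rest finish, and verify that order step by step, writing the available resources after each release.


No process is deadlocked.
Key observation: T_g leads a chain of completions in which each release enables another process.
The rest can finish in the order T_g, T_d, T_h, T_b, T_f. Step-by-step check:
  pool = (1, 3, 0)
  T_g needs (0, 1, 0) <= (1, 3, 0) -> finishes; pool += (1, 1, 0) = (2, 4, 0)
  T_d needs (1, 4, 0) <= (2, 4, 0) -> finishes; pool += (2, 2, 1) = (4, 6, 1)
  T_h needs (4, 5, 1) <= (4, 6, 1) -> finishes; pool += (2, 2, 1) = (6, 8, 2)
  T_b needs (6, 7, 1) <= (6, 8, 2) -> finishes; pool += (0, 1, 1) = (6, 9, 3)
  T_f needs (4, 7, 3) <= (6, 9, 3) -> finishes; pool += (2, 1, 3) = (8, 10, 6)


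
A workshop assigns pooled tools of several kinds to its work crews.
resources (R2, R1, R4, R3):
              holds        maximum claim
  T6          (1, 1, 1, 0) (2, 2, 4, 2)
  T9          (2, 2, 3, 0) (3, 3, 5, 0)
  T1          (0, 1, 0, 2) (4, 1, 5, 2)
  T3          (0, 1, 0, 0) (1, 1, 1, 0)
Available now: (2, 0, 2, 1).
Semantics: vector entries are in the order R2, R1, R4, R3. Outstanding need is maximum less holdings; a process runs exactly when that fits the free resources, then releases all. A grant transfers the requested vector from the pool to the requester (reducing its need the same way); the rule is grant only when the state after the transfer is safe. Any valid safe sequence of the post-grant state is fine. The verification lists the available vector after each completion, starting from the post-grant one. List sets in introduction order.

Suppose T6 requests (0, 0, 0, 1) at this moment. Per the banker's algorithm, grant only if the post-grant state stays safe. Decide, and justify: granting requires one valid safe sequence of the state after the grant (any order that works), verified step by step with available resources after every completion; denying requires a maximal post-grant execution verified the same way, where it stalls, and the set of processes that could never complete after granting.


GRANT: granting preserves safety; a valid post-grant sequence is T3, T9, T1, T6.
Key observation: granting shrinks the pool to (2, 0, 2, 0), yet T3 still fits and the chain goes through.
Verifying the post-grant state step by step:
  pool = (2, 0, 2, 0)
  T3: need (1, 0, 1, 0) fits (2, 0, 2, 0); releases (0, 1, 0, 0), pool now (2, 1, 2, 0)
  T9: need (1, 1, 2, 0) fits (2, 1, 2, 0); releases (2, 2, 3, 0), pool now (4, 3, 5, 0)
  T1: need (4, 0, 5, 0) fits (4, 3, 5, 0); releases (0, 1, 0, 2), pool now (4, 4, 5, 2)
  T6: need (1, 1, 3, 1) fits (4, 4, 5, 2); releases (1, 1, 1, 1), pool now (5, 5, 6, 3)


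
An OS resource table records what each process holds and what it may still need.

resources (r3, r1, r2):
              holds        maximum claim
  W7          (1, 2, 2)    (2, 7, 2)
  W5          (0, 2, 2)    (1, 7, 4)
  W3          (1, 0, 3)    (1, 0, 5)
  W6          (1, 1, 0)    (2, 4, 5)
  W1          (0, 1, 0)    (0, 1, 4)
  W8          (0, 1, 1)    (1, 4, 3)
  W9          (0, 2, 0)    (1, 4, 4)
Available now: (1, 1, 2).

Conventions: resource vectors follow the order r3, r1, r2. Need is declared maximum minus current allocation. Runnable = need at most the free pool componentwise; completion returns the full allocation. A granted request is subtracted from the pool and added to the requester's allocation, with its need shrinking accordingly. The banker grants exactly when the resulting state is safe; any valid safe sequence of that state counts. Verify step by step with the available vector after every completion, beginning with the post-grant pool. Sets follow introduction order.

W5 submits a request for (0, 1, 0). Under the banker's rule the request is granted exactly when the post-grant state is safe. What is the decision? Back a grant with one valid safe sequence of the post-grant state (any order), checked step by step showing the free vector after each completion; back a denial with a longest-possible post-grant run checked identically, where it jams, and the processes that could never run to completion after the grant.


DENY. Granting would leave the state unsafe.
Key observation: W3, W1 can finish, but then (2, 1, 5) is all there is, and the blocked group's r1 demands exceed it.
After a pretend grant, a maximal execution: W3, W1 — then nothing else fits. Walking it through:
  pool = (1, 0, 2)
  run W3 (needs (0, 0, 2), free (1, 0, 2)); after release of (1, 0, 3) the pool is (2, 0, 5)
  run W1 (needs (0, 0, 4), free (2, 0, 5)); after release of (0, 1, 0) the pool is (2, 1, 5)
  blocked: W7 wants (1, 5, 0), pool (2, 1, 5) — not enough r1
  blocked: W5 wants (1, 4, 2), pool (2, 1, 5) — not enough r1
  blocked: W6 wants (1, 3, 5), pool (2, 1, 5) — not enough r1
  blocked: W8 wants (1, 3, 2), pool (2, 1, 5) — not enough r1
  blocked: W9 wants (1, 2, 4), pool (2, 1, 5) — not enough r1
Processes that could never finish after the grant: W7, W5, W6, W8 and W9.


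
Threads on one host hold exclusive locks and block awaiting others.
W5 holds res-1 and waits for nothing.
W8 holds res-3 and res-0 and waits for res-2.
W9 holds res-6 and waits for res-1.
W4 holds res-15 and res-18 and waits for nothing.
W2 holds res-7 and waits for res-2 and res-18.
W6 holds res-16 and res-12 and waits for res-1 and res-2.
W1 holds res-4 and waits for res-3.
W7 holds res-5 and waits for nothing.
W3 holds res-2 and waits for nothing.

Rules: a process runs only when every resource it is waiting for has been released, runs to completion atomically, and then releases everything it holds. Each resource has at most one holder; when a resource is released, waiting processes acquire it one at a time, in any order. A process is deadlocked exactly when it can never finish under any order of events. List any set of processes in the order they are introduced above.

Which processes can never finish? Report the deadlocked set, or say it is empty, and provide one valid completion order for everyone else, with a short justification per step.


The deadlocked set is empty.
Key observation: no waiting chain loops back on itself — every chain ends at a process that waits on nothing, so everyone eventually runs.
The rest can finish in the order W3, W4, W5, W9, W2, W8, W6, W1, W7.
Verifying each step:
  run W3 (it waits on nothing); releases res-2
  run W4 (it waits on nothing); releases res-15 and res-18
  run W5 (it waits on nothing); releases res-1
  W9 waits on res-1 — all released -> runs and releases res-6
  W2 waits on res-2 and res-18 — all released -> runs and releases res-7
  W8 waits on res-2 — all released -> runs and releases res-3 and res-0
  W6 waits on res-1 and res-2 — all released -> runs and releases res-16 and res-12
  W1 waits on res-3 — all released -> runs and releases res-4
  run W7 (it waits on nothing); releases res-5


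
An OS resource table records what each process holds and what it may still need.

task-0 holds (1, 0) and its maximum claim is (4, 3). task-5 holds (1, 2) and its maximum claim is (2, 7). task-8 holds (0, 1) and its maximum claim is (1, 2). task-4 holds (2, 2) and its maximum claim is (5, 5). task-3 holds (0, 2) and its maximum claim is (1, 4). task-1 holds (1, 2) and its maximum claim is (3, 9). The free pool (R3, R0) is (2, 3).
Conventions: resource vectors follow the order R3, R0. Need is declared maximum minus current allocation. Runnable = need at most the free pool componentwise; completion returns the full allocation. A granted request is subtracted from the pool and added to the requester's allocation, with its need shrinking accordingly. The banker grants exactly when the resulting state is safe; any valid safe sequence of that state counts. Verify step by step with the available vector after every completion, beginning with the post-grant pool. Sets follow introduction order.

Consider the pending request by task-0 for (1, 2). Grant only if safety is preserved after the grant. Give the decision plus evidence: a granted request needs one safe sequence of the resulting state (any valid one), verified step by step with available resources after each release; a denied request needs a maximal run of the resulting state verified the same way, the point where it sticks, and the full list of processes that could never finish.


DENY: after the grant no complete ordering would exist.
Key observation: after task-8, task-3 the pool peaks at (1, 4), and each blocked process is short somewhere: task-0 on R3; task-5 on R0; task-4 on R3; task-1 on R3, R0.
After a pretend grant, a maximal execution: task-8, task-3 — then nothing else fits. Verifying each step:
  pool = (1, 1)
  task-8: need (1, 1) fits (1, 1); releases (0, 1), pool now (1, 2)
  task-3: need (1, 2) fits (1, 2); releases (0, 2), pool now (1, 4)
  blocked: task-0 wants (2, 1), pool (1, 4) — not enough R3
  blocked: task-5 wants (1, 5), pool (1, 4) — not enough R0
  blocked: task-4 wants (3, 3), pool (1, 4) — not enough R3
  blocked: task-1 wants (2, 7), pool (1, 4) — not enough R3 and R0
Post-grant, the permanently blocked set is task-0, task-5, task-4 and task-1.


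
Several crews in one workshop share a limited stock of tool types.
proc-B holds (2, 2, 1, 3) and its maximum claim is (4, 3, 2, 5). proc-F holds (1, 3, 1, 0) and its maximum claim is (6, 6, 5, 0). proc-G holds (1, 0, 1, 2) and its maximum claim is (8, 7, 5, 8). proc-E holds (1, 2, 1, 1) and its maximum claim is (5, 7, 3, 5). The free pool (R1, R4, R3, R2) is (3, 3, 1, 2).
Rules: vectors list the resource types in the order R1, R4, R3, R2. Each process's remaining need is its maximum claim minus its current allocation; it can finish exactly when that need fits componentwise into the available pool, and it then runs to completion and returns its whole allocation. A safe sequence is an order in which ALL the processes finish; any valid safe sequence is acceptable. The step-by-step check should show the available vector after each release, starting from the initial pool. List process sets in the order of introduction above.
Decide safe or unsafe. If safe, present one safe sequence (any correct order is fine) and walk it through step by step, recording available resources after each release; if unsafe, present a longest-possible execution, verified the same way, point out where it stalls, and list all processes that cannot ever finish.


UNSAFE.
Key observation: even finishing proc-B, proc-E leaves just (6, 7, 3, 6) free — too little R3 for any of the remaining processes.
Going as far as possible: proc-B, proc-E; after that, nothing fits. Verifying each step:
  pool = (3, 3, 1, 2)
  proc-B: need (2, 1, 1, 2) fits (3, 3, 1, 2); releases (2, 2, 1, 3), pool now (5, 5, 2, 5)
  proc-E: need (4, 5, 2, 4) fits (5, 5, 2, 5); releases (1, 2, 1, 1), pool now (6, 7, 3, 6)
  proc-F cannot run: need (5, 3, 4, 0) vs free (6, 7, 3, 6) (insufficient R3)
  proc-G cannot run: need (7, 7, 4, 6) vs free (6, 7, 3, 6) (insufficient R1 and R3)
Permanently blocked: proc-F and proc-G.


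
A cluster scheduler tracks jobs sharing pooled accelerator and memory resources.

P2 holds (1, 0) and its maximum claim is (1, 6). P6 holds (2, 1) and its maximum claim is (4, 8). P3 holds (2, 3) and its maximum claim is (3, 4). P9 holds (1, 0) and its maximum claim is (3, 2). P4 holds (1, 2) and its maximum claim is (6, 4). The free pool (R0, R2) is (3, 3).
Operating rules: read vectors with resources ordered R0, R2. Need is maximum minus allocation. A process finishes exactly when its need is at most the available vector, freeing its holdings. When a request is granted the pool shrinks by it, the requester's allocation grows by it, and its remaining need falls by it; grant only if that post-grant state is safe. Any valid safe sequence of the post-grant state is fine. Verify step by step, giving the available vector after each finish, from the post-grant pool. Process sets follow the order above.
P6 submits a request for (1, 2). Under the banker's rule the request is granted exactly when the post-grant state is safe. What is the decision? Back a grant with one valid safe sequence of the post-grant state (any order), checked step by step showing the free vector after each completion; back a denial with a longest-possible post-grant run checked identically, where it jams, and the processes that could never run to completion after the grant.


GRANT — the state after the grant stays safe, e.g. via P3, P9, P4, P6, P2.
Key observation: post-grant, (2, 1) remains, and an order beginning with P3 completes everyone.
Verifying the post-grant state step by step:
  pool = (2, 1)
  P3: need (1, 1) fits (2, 1); releases (2, 3), pool now (4, 4)
  P9: need (2, 2) fits (4, 4); releases (1, 0), pool now (5, 4)
  P4: need (5, 2) fits (5, 4); releases (1, 2), pool now (6, 6)
  P6: need (1, 5) fits (6, 6); releases (3, 3), pool now (9, 9)
  P2: need (0, 6) fits (9, 9); releases (1, 0), pool now (10, 9)


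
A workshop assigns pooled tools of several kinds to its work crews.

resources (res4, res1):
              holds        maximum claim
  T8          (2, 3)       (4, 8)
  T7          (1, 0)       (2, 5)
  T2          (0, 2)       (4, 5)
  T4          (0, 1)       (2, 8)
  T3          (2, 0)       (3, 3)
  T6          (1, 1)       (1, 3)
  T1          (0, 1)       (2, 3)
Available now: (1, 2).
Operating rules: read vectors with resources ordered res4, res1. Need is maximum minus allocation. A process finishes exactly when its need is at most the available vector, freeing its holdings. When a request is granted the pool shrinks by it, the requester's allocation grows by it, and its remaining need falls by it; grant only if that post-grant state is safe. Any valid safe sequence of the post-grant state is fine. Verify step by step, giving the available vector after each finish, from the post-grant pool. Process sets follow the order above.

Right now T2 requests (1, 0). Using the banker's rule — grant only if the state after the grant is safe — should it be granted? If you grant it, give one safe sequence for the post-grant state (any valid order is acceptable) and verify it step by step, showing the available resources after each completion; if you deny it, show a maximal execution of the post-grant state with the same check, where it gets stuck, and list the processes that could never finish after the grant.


GRANT — the state after the grant stays safe, e.g. via T6, T3, T1, T2, T7, T8, T4.
Key observation: the grant leaves (0, 2) free — enough for T6, whose release restarts the cascade.
Check on the post-grant state, step by step:
  pool = (0, 2)
  T6: need (0, 2) fits (0, 2); releases (1, 1), pool now (1, 3)
  T3: need (1, 3) fits (1, 3); releases (2, 0), pool now (3, 3)
  T1: need (2, 2) fits (3, 3); releases (0, 1), pool now (3, 4)
  T2: need (3, 3) fits (3, 4); releases (1, 2), pool now (4, 6)
  T7: need (1, 5) fits (4, 6); releases (1, 0), pool now (5, 6)
  T8: need (2, 5) fits (5, 6); releases (2, 3), pool now (7, 9)
  T4: need (2, 7) fits (7, 9); releases (0, 1), pool now (7, 10)


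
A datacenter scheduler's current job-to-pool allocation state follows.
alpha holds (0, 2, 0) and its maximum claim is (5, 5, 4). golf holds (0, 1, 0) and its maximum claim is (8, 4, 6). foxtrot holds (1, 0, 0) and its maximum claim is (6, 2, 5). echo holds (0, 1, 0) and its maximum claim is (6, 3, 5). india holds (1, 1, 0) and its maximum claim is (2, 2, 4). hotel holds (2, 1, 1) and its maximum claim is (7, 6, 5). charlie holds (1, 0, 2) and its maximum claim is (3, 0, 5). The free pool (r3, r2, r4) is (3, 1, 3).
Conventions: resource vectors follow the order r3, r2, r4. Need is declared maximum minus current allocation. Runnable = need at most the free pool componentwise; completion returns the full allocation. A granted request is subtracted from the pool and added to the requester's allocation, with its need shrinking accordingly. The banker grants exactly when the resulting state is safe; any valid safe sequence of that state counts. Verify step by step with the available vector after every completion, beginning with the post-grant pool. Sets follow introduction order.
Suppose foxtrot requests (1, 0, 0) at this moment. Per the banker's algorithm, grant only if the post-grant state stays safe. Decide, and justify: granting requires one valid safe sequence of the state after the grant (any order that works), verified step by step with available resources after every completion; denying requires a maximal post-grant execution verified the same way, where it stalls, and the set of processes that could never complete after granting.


GRANT. The post-grant state is safe; one safe sequence: charlie, india, foxtrot, echo, alpha, hotel, golf.
Key observation: after the grant the pool drops to (2, 1, 3), which still lets charlie finish first and unwind the rest.
Check on the post-grant state, step by step:
  pool = (2, 1, 3)
  charlie: need (2, 0, 3) fits (2, 1, 3); releases (1, 0, 2), pool now (3, 1, 5)
  india: need (1, 1, 4) fits (3, 1, 5); releases (1, 1, 0), pool now (4, 2, 5)
  foxtrot: need (4, 2, 5) fits (4, 2, 5); releases (2, 0, 0), pool now (6, 2, 5)
  echo: need (6, 2, 5) fits (6, 2, 5); releases (0, 1, 0), pool now (6, 3, 5)
  alpha: need (5, 3, 4) fits (6, 3, 5); releases (0, 2, 0), pool now (6, 5, 5)
  hotel: need (5, 5, 4) fits (6, 5, 5); releases (2, 1, 1), pool now (8, 6, 6)
  golf: need (8, 3, 6) fits (8, 6, 6); releases (0, 1, 0), pool now (8, 7, 6)


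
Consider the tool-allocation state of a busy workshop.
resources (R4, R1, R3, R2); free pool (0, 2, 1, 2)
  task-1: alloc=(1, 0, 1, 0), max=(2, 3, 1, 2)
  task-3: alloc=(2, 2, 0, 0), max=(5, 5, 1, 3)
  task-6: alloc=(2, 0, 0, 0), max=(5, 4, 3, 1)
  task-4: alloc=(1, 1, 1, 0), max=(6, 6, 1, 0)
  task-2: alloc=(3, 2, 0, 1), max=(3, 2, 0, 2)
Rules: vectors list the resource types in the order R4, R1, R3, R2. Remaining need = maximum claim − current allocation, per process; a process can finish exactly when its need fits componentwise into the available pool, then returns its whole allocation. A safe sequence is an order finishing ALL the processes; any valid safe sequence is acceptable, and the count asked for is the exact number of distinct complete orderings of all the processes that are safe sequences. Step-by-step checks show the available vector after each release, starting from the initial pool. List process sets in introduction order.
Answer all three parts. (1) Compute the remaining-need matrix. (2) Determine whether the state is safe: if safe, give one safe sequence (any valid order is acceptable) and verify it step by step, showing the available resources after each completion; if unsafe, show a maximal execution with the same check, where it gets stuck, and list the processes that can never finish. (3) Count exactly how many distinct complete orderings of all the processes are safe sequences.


(1) Need matrix, components ordered R4, R1, R3, R2:
  task-1: (1, 3, 0, 2)
  task-3: (3, 3, 1, 3)
  task-6: (3, 4, 3, 1)
  task-4: (5, 5, 0, 0)
  task-2: (0, 0, 0, 1)
(2) SAFE, for example via the order task-2, task-3, task-1, task-4, task-6.
Key observation: the order's first zero-slack moment is task-3 ((3, 3, 1, 3) needed, (3, 4, 1, 3) free — a requested resource with nothing to spare).
Check, step by step:
  pool = (0, 2, 1, 2)
  run task-2 (needs (0, 0, 0, 1), free (0, 2, 1, 2)); after release of (3, 2, 0, 1) the pool is (3, 4, 1, 3)
  run task-3 (needs (3, 3, 1, 3), free (3, 4, 1, 3)); after release of (2, 2, 0, 0) the pool is (5, 6, 1, 3)
  run task-1 (needs (1, 3, 0, 2), free (5, 6, 1, 3)); after release of (1, 0, 1, 0) the pool is (6, 6, 2, 3)
  run task-4 (needs (5, 5, 0, 0), free (6, 6, 2, 3)); after release of (1, 1, 1, 0) the pool is (7, 7, 3, 3)
  run task-6 (needs (3, 4, 3, 1), free (7, 7, 3, 3)); after release of (2, 0, 0, 0) the pool is (9, 7, 3, 3)
(3) The exact count: 3 of the possible complete orderings are safe sequences.


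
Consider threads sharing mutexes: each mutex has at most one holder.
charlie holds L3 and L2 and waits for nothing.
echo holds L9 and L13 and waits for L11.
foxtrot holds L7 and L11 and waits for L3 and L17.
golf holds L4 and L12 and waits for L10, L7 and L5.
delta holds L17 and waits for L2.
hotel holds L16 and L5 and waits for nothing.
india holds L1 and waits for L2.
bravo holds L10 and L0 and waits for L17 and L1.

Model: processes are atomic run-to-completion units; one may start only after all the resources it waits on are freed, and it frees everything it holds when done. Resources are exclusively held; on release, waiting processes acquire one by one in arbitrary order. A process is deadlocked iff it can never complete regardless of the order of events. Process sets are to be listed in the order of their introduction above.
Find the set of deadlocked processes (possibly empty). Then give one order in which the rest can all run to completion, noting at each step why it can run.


No process is deadlocked.
Key observation: all waits point, directly or indirectly, at processes that can finish, so nothing is permanently blocked.
A valid finishing order for the others: charlie, hotel, delta, india, foxtrot, echo, bravo, golf.
Verifying each step:
  charlie waits on nothing -> runs at once and releases L3 and L2
  hotel waits on nothing -> runs at once and releases L16 and L5
  delta waits on L2 — all released -> runs and releases L17
  india waits on L2 — all released -> runs and releases L1
  foxtrot waits on L3 and L17 — all released -> runs and releases L7 and L11
  echo waits on L11 — all released -> runs and releases L9 and L13
  bravo waits on L17 and L1 — all released -> runs and releases L10 and L0
  golf waits on L10, L7 and L5 — all released -> runs and releases L4 and L12


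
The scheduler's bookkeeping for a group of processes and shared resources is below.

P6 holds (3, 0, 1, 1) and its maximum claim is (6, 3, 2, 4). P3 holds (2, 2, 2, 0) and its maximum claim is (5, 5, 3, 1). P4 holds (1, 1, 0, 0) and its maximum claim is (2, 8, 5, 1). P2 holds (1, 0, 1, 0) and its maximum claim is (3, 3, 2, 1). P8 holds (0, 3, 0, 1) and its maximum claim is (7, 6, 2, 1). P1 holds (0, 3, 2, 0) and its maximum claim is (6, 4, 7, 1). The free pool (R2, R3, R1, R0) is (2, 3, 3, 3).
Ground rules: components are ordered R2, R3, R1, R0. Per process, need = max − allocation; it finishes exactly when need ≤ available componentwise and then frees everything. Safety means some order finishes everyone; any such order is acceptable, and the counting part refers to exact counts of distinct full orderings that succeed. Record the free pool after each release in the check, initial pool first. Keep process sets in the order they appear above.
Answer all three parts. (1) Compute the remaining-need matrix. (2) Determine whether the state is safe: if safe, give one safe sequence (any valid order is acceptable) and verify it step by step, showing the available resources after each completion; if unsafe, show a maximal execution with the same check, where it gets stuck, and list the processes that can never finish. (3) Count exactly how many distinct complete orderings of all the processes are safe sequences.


(1) Outstanding need per process (order R2, R3, R1, R0):
  P6: (3, 3, 1, 3)
  P3: (3, 3, 1, 1)
  P4: (1, 7, 5, 1)
  P2: (2, 3, 1, 1)
  P8: (7, 3, 2, 0)
  P1: (6, 1, 5, 1)
(2) The state is SAFE; one workable sequence: P2, P6, P3, P1, P8, P4.
Key observation: P2 is the earliest step where a requested resource binds exactly: need (2, 3, 1, 1), pool (2, 3, 3, 3) at its turn.
Step-by-step check:
  pool = (2, 3, 3, 3)
  run P2 (needs (2, 3, 1, 1), free (2, 3, 3, 3)); after release of (1, 0, 1, 0) the pool is (3, 3, 4, 3)
  run P6 (needs (3, 3, 1, 3), free (3, 3, 4, 3)); after release of (3, 0, 1, 1) the pool is (6, 3, 5, 4)
  run P3 (needs (3, 3, 1, 1), free (6, 3, 5, 4)); after release of (2, 2, 2, 0) the pool is (8, 5, 7, 4)
  run P1 (needs (6, 1, 5, 1), free (8, 5, 7, 4)); after release of (0, 3, 2, 0) the pool is (8, 8, 9, 4)
  run P8 (needs (7, 3, 2, 0), free (8, 8, 9, 4)); after release of (0, 3, 0, 1) the pool is (8, 11, 9, 5)
  run P4 (needs (1, 7, 5, 1), free (8, 11, 9, 5)); after release of (1, 1, 0, 0) the pool is (9, 12, 9, 5)
(3) Precisely 10 of the possible complete orderings are safe sequences.


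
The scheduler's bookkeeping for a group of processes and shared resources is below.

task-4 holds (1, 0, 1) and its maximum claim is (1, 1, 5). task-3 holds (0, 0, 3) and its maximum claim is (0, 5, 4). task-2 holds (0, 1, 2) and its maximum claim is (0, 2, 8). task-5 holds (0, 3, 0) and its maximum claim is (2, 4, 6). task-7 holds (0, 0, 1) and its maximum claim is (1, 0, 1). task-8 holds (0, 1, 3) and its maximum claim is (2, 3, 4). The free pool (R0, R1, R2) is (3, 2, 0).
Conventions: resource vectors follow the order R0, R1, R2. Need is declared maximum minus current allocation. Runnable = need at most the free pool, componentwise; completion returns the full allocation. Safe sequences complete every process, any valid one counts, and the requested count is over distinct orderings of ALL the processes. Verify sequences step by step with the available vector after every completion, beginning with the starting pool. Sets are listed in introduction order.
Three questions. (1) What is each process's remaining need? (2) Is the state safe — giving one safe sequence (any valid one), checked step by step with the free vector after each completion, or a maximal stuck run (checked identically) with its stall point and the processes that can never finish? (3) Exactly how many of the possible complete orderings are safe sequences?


(1) Outstanding need per process (order R0, R1, R2):
  task-4: (0, 1, 4)
  task-3: (0, 5, 1)
  task-2: (0, 1, 6)
  task-5: (2, 1, 6)
  task-7: (1, 0, 0)
  task-8: (2, 2, 1)
(2) UNSAFE.
Key observation: after task-7, task-8, task-4 the pool peaks at (4, 3, 5), and each blocked process is short somewhere: task-3 on R1; task-2 on R2; task-5 on R2.
Going as far as possible: task-7, task-8, task-4; after that, nothing fits. Verifying each step:
  pool = (3, 2, 0)
  task-7 needs (1, 0, 0) <= (3, 2, 0) -> finishes; pool += (0, 0, 1) = (3, 2, 1)
  task-8 needs (2, 2, 1) <= (3, 2, 1) -> finishes; pool += (0, 1, 3) = (3, 3, 4)
  task-4 needs (0, 1, 4) <= (3, 3, 4) -> finishes; pool += (1, 0, 1) = (4, 3, 5)
  task-3 cannot run: need (0, 5, 1) vs free (4, 3, 5) (insufficient R1)
  task-2 cannot run: need (0, 1, 6) vs free (4, 3, 5) (insufficient R2)
  task-5 cannot run: need (2, 1, 6) vs free (4, 3, 5) (insufficient R2)
Permanently blocked: task-3, task-2 and task-5.
(3) The exact count: 0 of the possible complete orderings are safe sequences.


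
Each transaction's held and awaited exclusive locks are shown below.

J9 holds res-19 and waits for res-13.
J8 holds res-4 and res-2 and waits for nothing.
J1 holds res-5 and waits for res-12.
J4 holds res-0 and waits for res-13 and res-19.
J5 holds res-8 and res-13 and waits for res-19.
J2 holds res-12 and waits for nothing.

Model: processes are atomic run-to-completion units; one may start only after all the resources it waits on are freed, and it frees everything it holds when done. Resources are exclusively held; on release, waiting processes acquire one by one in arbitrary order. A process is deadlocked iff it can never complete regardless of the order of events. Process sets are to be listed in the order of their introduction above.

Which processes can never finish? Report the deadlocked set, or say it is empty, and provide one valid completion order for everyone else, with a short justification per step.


The deadlocked set is J9, J4 and J5.
Key observation: the waits loop around J9 -> J5 -> J9 with no way out; J4 waits into the deadlock from upstream.
One completion order for the rest: J2, J8, J1.
Verifying each step:
  J2 waits on nothing -> runs at once and releases res-12
  J8 waits on nothing -> runs at once and releases res-4 and res-2
  J1 waits on res-12 — all released -> runs and releases res-5


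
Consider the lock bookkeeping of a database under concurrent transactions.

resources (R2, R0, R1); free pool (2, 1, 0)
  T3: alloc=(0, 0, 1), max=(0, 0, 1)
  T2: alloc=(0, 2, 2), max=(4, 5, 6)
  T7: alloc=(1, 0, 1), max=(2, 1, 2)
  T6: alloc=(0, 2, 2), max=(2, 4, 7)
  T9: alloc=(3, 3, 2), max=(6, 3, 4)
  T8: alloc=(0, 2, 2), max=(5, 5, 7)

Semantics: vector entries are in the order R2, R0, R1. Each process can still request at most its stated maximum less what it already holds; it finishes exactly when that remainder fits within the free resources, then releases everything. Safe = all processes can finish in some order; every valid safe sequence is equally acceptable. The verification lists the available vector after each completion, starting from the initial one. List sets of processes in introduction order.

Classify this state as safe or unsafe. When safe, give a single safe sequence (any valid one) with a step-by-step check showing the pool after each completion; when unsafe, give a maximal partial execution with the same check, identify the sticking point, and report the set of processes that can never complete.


SAFE — a valid safe sequence is T3, T7, T9, T2, T8, T6.
Key observation: the first exact fit in this order is T7 — it needs (1, 1, 1) with (2, 1, 1) free, meeting a requested resource to the last unit.
Verifying each step:
  pool = (2, 1, 0)
  run T3 (needs (0, 0, 0), free (2, 1, 0)); after release of (0, 0, 1) the pool is (2, 1, 1)
  run T7 (needs (1, 1, 1), free (2, 1, 1)); after release of (1, 0, 1) the pool is (3, 1, 2)
  run T9 (needs (3, 0, 2), free (3, 1, 2)); after release of (3, 3, 2) the pool is (6, 4, 4)
  run T2 (needs (4, 3, 4), free (6, 4, 4)); after release of (0, 2, 2) the pool is (6, 6, 6)
  run T8 (needs (5, 3, 5), free (6, 6, 6)); after release of (0, 2, 2) the pool is (6, 8, 8)
  run T6 (needs (2, 2, 5), free (6, 8, 8)); after release of (0, 2, 2) the pool is (6, 10, 10)


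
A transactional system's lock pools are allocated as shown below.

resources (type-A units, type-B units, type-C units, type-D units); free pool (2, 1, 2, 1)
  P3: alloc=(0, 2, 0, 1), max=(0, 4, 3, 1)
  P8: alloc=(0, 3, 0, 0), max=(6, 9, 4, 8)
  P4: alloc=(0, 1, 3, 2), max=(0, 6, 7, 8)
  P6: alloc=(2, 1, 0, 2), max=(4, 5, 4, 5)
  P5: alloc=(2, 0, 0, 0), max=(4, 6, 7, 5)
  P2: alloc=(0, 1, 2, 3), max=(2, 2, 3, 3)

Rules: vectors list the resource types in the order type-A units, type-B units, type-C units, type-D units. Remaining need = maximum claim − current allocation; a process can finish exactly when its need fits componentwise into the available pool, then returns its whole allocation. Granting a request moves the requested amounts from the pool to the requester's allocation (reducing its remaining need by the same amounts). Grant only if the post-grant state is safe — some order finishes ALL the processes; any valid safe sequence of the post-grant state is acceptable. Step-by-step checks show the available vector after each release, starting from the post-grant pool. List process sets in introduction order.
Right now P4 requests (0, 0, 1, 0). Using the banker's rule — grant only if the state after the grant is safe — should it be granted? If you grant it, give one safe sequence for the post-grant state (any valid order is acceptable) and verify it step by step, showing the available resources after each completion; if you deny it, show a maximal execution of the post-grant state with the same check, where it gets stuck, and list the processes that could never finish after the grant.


DENY — the pretend-granted state is unsafe.
Key observation: after P2, P3 the pool peaks at (2, 4, 3, 5), and each blocked process is short somewhere: P8 on type-A units, type-B units, type-C units, type-D units; P4 on type-B units, type-D units; P6 on type-C units; P5 on type-B units, type-C units.
After a pretend grant, a maximal execution: P2, P3 — then nothing else fits. Verifying each step:
  pool = (2, 1, 1, 1)
  P2: need (2, 1, 1, 0) fits (2, 1, 1, 1); releases (0, 1, 2, 3), pool now (2, 2, 3, 4)
  P3: need (0, 2, 3, 0) fits (2, 2, 3, 4); releases (0, 2, 0, 1), pool now (2, 4, 3, 5)
  P8 still needs (6, 6, 4, 8) but only (2, 4, 3, 5) is free — short on type-A units, type-B units, type-C units and type-D units
  P4 still needs (0, 5, 3, 6) but only (2, 4, 3, 5) is free — short on type-B units and type-D units
  P6 still needs (2, 4, 4, 3) but only (2, 4, 3, 5) is free — short on type-C units
  P5 still needs (2, 6, 7, 5) but only (2, 4, 3, 5) is free — short on type-B units and type-C units
Processes that could never finish after the grant: P8, P4, P6 and P5.
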